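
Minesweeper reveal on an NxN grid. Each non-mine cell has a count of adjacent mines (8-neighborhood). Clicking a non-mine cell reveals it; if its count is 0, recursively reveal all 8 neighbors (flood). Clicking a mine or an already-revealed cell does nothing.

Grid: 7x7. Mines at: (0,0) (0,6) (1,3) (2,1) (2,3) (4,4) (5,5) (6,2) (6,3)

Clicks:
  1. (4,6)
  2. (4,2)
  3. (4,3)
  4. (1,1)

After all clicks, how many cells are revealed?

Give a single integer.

Click 1 (4,6) count=1: revealed 1 new [(4,6)] -> total=1
Click 2 (4,2) count=0: revealed 14 new [(3,0) (3,1) (3,2) (3,3) (4,0) (4,1) (4,2) (4,3) (5,0) (5,1) (5,2) (5,3) (6,0) (6,1)] -> total=15
Click 3 (4,3) count=1: revealed 0 new [(none)] -> total=15
Click 4 (1,1) count=2: revealed 1 new [(1,1)] -> total=16

Answer: 16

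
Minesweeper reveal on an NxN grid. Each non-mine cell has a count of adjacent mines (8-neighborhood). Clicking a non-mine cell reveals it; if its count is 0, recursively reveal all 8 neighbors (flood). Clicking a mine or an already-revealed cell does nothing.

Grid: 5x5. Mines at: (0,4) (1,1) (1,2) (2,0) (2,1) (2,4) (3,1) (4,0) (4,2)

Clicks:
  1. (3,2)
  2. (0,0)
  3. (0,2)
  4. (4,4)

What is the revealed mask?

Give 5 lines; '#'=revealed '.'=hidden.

Answer: #.#..
.....
.....
..###
...##

Derivation:
Click 1 (3,2) count=3: revealed 1 new [(3,2)] -> total=1
Click 2 (0,0) count=1: revealed 1 new [(0,0)] -> total=2
Click 3 (0,2) count=2: revealed 1 new [(0,2)] -> total=3
Click 4 (4,4) count=0: revealed 4 new [(3,3) (3,4) (4,3) (4,4)] -> total=7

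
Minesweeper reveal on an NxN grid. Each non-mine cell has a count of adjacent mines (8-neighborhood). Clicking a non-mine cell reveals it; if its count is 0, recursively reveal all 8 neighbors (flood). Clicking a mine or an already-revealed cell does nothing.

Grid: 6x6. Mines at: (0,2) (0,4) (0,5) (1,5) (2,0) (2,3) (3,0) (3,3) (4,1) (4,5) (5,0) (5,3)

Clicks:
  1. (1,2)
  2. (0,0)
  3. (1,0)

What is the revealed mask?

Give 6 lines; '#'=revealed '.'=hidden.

Answer: ##....
###...
......
......
......
......

Derivation:
Click 1 (1,2) count=2: revealed 1 new [(1,2)] -> total=1
Click 2 (0,0) count=0: revealed 4 new [(0,0) (0,1) (1,0) (1,1)] -> total=5
Click 3 (1,0) count=1: revealed 0 new [(none)] -> total=5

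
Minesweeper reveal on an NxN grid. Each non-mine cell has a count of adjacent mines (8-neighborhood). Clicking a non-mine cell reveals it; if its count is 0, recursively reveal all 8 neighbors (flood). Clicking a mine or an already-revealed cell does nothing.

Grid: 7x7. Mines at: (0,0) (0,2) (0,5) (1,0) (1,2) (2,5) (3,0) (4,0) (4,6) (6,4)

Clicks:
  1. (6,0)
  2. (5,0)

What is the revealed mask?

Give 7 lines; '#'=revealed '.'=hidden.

Click 1 (6,0) count=0: revealed 24 new [(2,1) (2,2) (2,3) (2,4) (3,1) (3,2) (3,3) (3,4) (3,5) (4,1) (4,2) (4,3) (4,4) (4,5) (5,0) (5,1) (5,2) (5,3) (5,4) (5,5) (6,0) (6,1) (6,2) (6,3)] -> total=24
Click 2 (5,0) count=1: revealed 0 new [(none)] -> total=24

Answer: .......
.......
.####..
.#####.
.#####.
######.
####...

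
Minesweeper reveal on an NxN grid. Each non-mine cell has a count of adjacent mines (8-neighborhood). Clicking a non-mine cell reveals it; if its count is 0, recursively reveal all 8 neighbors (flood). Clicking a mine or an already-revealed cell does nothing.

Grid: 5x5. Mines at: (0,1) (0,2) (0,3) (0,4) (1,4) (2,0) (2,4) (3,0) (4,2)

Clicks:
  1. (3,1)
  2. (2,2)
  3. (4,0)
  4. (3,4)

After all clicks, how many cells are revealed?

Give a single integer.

Answer: 11

Derivation:
Click 1 (3,1) count=3: revealed 1 new [(3,1)] -> total=1
Click 2 (2,2) count=0: revealed 8 new [(1,1) (1,2) (1,3) (2,1) (2,2) (2,3) (3,2) (3,3)] -> total=9
Click 3 (4,0) count=1: revealed 1 new [(4,0)] -> total=10
Click 4 (3,4) count=1: revealed 1 new [(3,4)] -> total=11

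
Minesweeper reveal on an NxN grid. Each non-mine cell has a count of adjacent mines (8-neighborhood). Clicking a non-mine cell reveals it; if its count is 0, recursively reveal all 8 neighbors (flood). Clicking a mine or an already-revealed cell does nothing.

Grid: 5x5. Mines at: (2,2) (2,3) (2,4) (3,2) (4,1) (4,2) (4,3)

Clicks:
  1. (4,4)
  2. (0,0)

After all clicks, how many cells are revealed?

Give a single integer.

Click 1 (4,4) count=1: revealed 1 new [(4,4)] -> total=1
Click 2 (0,0) count=0: revealed 14 new [(0,0) (0,1) (0,2) (0,3) (0,4) (1,0) (1,1) (1,2) (1,3) (1,4) (2,0) (2,1) (3,0) (3,1)] -> total=15

Answer: 15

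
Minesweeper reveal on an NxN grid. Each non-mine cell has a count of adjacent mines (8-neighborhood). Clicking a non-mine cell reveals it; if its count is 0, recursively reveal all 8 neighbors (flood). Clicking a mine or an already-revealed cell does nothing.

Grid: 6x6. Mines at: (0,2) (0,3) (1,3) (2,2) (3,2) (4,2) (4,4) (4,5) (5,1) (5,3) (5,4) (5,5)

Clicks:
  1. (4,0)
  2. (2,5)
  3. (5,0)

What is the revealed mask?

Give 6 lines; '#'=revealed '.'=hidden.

Answer: ....##
....##
....##
....##
#.....
#.....

Derivation:
Click 1 (4,0) count=1: revealed 1 new [(4,0)] -> total=1
Click 2 (2,5) count=0: revealed 8 new [(0,4) (0,5) (1,4) (1,5) (2,4) (2,5) (3,4) (3,5)] -> total=9
Click 3 (5,0) count=1: revealed 1 new [(5,0)] -> total=10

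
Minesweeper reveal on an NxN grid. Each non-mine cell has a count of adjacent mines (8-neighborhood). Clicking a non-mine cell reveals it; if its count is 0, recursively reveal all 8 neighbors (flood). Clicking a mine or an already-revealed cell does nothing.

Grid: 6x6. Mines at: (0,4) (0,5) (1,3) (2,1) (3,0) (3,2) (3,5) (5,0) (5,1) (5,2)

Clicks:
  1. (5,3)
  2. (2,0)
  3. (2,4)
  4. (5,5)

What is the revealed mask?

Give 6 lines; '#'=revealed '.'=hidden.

Click 1 (5,3) count=1: revealed 1 new [(5,3)] -> total=1
Click 2 (2,0) count=2: revealed 1 new [(2,0)] -> total=2
Click 3 (2,4) count=2: revealed 1 new [(2,4)] -> total=3
Click 4 (5,5) count=0: revealed 5 new [(4,3) (4,4) (4,5) (5,4) (5,5)] -> total=8

Answer: ......
......
#...#.
......
...###
...###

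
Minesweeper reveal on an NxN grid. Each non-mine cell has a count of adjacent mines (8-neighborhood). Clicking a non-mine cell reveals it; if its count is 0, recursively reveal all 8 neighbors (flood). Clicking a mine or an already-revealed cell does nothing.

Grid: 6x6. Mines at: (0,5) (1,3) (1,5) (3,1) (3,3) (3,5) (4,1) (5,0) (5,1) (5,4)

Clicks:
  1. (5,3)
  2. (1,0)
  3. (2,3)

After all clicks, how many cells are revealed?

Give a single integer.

Click 1 (5,3) count=1: revealed 1 new [(5,3)] -> total=1
Click 2 (1,0) count=0: revealed 9 new [(0,0) (0,1) (0,2) (1,0) (1,1) (1,2) (2,0) (2,1) (2,2)] -> total=10
Click 3 (2,3) count=2: revealed 1 new [(2,3)] -> total=11

Answer: 11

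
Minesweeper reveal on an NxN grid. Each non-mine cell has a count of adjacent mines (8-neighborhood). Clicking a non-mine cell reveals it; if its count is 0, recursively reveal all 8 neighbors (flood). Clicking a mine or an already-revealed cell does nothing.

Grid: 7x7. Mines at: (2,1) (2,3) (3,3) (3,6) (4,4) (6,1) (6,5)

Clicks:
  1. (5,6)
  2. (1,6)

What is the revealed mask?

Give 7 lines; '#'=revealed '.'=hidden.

Click 1 (5,6) count=1: revealed 1 new [(5,6)] -> total=1
Click 2 (1,6) count=0: revealed 17 new [(0,0) (0,1) (0,2) (0,3) (0,4) (0,5) (0,6) (1,0) (1,1) (1,2) (1,3) (1,4) (1,5) (1,6) (2,4) (2,5) (2,6)] -> total=18

Answer: #######
#######
....###
.......
.......
......#
.......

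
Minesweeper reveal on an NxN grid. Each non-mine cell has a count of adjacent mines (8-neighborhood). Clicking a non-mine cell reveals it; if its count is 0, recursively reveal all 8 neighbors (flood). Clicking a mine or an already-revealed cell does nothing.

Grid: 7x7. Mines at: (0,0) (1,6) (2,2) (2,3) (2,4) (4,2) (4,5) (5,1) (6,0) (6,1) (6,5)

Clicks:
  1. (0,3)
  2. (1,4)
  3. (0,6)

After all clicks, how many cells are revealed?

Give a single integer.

Click 1 (0,3) count=0: revealed 10 new [(0,1) (0,2) (0,3) (0,4) (0,5) (1,1) (1,2) (1,3) (1,4) (1,5)] -> total=10
Click 2 (1,4) count=2: revealed 0 new [(none)] -> total=10
Click 3 (0,6) count=1: revealed 1 new [(0,6)] -> total=11

Answer: 11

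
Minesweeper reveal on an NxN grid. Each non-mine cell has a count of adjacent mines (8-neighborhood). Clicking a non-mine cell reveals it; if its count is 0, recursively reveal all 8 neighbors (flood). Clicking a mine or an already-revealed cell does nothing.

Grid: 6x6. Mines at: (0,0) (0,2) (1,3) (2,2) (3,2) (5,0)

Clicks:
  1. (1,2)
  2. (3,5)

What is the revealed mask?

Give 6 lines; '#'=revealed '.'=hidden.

Answer: ....##
..#.##
...###
...###
.#####
.#####

Derivation:
Click 1 (1,2) count=3: revealed 1 new [(1,2)] -> total=1
Click 2 (3,5) count=0: revealed 20 new [(0,4) (0,5) (1,4) (1,5) (2,3) (2,4) (2,5) (3,3) (3,4) (3,5) (4,1) (4,2) (4,3) (4,4) (4,5) (5,1) (5,2) (5,3) (5,4) (5,5)] -> total=21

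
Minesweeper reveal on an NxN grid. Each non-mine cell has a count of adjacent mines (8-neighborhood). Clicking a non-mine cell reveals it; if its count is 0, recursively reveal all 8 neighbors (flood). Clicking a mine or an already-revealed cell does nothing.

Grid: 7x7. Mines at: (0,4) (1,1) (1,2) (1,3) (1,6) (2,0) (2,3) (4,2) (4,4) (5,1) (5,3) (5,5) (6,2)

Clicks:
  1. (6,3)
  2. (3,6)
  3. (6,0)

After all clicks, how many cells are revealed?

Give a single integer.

Answer: 8

Derivation:
Click 1 (6,3) count=2: revealed 1 new [(6,3)] -> total=1
Click 2 (3,6) count=0: revealed 6 new [(2,5) (2,6) (3,5) (3,6) (4,5) (4,6)] -> total=7
Click 3 (6,0) count=1: revealed 1 new [(6,0)] -> total=8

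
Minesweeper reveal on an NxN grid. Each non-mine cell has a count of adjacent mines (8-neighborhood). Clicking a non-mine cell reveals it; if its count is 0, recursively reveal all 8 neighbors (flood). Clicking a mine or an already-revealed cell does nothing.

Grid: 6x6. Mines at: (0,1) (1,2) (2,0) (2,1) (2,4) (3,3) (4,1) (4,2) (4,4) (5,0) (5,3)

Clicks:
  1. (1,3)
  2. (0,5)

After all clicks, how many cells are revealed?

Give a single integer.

Click 1 (1,3) count=2: revealed 1 new [(1,3)] -> total=1
Click 2 (0,5) count=0: revealed 5 new [(0,3) (0,4) (0,5) (1,4) (1,5)] -> total=6

Answer: 6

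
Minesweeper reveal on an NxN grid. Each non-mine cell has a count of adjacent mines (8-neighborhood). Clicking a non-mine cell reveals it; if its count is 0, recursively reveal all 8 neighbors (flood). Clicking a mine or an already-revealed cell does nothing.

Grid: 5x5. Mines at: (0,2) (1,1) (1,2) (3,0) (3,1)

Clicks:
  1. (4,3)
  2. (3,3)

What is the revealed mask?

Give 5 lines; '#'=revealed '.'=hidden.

Answer: ...##
...##
..###
..###
..###

Derivation:
Click 1 (4,3) count=0: revealed 13 new [(0,3) (0,4) (1,3) (1,4) (2,2) (2,3) (2,4) (3,2) (3,3) (3,4) (4,2) (4,3) (4,4)] -> total=13
Click 2 (3,3) count=0: revealed 0 new [(none)] -> total=13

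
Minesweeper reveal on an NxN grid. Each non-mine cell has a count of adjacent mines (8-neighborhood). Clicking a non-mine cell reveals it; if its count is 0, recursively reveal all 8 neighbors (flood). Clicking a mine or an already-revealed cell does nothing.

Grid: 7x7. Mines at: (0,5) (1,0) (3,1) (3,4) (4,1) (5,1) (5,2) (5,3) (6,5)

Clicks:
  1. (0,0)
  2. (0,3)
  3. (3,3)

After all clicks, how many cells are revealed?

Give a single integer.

Answer: 14

Derivation:
Click 1 (0,0) count=1: revealed 1 new [(0,0)] -> total=1
Click 2 (0,3) count=0: revealed 12 new [(0,1) (0,2) (0,3) (0,4) (1,1) (1,2) (1,3) (1,4) (2,1) (2,2) (2,3) (2,4)] -> total=13
Click 3 (3,3) count=1: revealed 1 new [(3,3)] -> total=14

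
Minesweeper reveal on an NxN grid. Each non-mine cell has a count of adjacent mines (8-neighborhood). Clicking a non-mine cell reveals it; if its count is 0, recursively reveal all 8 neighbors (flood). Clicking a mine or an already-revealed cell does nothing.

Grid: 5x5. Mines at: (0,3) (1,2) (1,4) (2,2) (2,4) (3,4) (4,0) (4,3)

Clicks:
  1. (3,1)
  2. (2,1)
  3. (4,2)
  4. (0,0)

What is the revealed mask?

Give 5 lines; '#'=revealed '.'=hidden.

Click 1 (3,1) count=2: revealed 1 new [(3,1)] -> total=1
Click 2 (2,1) count=2: revealed 1 new [(2,1)] -> total=2
Click 3 (4,2) count=1: revealed 1 new [(4,2)] -> total=3
Click 4 (0,0) count=0: revealed 6 new [(0,0) (0,1) (1,0) (1,1) (2,0) (3,0)] -> total=9

Answer: ##...
##...
##...
##...
..#..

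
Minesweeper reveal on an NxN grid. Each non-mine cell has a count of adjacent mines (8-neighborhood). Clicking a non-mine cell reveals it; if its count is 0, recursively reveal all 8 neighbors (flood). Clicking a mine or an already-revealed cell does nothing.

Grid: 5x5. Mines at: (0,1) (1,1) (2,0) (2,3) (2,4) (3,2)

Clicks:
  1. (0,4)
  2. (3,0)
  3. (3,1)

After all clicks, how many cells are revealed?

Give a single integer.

Answer: 8

Derivation:
Click 1 (0,4) count=0: revealed 6 new [(0,2) (0,3) (0,4) (1,2) (1,3) (1,4)] -> total=6
Click 2 (3,0) count=1: revealed 1 new [(3,0)] -> total=7
Click 3 (3,1) count=2: revealed 1 new [(3,1)] -> total=8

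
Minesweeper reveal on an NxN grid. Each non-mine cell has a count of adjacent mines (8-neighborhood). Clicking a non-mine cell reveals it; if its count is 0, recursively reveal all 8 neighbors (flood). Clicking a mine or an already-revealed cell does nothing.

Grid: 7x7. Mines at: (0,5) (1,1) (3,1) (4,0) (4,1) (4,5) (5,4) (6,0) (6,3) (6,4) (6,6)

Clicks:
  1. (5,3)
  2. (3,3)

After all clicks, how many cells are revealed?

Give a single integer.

Click 1 (5,3) count=3: revealed 1 new [(5,3)] -> total=1
Click 2 (3,3) count=0: revealed 21 new [(0,2) (0,3) (0,4) (1,2) (1,3) (1,4) (1,5) (1,6) (2,2) (2,3) (2,4) (2,5) (2,6) (3,2) (3,3) (3,4) (3,5) (3,6) (4,2) (4,3) (4,4)] -> total=22

Answer: 22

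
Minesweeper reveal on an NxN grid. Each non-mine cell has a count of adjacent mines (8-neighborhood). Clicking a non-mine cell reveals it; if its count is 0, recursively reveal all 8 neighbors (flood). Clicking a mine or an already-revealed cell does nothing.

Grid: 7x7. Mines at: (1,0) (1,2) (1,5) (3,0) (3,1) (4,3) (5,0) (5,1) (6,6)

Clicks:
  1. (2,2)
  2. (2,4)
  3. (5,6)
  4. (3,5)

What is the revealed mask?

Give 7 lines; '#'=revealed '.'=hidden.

Answer: .......
.......
..#.###
....###
....###
....###
.......

Derivation:
Click 1 (2,2) count=2: revealed 1 new [(2,2)] -> total=1
Click 2 (2,4) count=1: revealed 1 new [(2,4)] -> total=2
Click 3 (5,6) count=1: revealed 1 new [(5,6)] -> total=3
Click 4 (3,5) count=0: revealed 10 new [(2,5) (2,6) (3,4) (3,5) (3,6) (4,4) (4,5) (4,6) (5,4) (5,5)] -> total=13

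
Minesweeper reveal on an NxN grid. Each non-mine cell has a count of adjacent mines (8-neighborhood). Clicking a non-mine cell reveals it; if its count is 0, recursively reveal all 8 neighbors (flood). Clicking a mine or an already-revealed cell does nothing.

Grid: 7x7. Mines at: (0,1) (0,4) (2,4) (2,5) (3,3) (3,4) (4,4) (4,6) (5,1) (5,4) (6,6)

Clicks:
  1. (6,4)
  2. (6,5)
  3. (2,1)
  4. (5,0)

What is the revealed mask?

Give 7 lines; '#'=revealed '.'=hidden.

Answer: .......
###....
###....
###....
###....
#......
....##.

Derivation:
Click 1 (6,4) count=1: revealed 1 new [(6,4)] -> total=1
Click 2 (6,5) count=2: revealed 1 new [(6,5)] -> total=2
Click 3 (2,1) count=0: revealed 12 new [(1,0) (1,1) (1,2) (2,0) (2,1) (2,2) (3,0) (3,1) (3,2) (4,0) (4,1) (4,2)] -> total=14
Click 4 (5,0) count=1: revealed 1 new [(5,0)] -> total=15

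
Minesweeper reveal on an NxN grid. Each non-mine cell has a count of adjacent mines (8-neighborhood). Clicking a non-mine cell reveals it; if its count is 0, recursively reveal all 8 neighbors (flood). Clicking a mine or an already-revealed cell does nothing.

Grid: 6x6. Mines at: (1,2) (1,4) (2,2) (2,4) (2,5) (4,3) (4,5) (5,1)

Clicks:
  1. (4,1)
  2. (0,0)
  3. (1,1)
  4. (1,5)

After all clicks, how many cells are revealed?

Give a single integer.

Answer: 11

Derivation:
Click 1 (4,1) count=1: revealed 1 new [(4,1)] -> total=1
Click 2 (0,0) count=0: revealed 9 new [(0,0) (0,1) (1,0) (1,1) (2,0) (2,1) (3,0) (3,1) (4,0)] -> total=10
Click 3 (1,1) count=2: revealed 0 new [(none)] -> total=10
Click 4 (1,5) count=3: revealed 1 new [(1,5)] -> total=11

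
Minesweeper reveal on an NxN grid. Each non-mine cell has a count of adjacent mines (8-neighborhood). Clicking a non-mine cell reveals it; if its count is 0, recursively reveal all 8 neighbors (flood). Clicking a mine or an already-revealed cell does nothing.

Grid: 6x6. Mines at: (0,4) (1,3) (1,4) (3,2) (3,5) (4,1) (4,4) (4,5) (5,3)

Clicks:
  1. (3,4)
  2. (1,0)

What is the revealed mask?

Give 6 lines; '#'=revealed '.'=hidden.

Click 1 (3,4) count=3: revealed 1 new [(3,4)] -> total=1
Click 2 (1,0) count=0: revealed 11 new [(0,0) (0,1) (0,2) (1,0) (1,1) (1,2) (2,0) (2,1) (2,2) (3,0) (3,1)] -> total=12

Answer: ###...
###...
###...
##..#.
......
......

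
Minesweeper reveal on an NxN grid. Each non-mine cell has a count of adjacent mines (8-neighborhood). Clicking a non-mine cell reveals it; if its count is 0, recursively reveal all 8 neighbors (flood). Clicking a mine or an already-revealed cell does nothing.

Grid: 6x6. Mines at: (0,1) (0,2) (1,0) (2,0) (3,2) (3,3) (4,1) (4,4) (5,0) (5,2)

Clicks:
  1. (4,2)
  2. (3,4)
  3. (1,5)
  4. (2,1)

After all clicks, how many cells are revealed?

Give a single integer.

Click 1 (4,2) count=4: revealed 1 new [(4,2)] -> total=1
Click 2 (3,4) count=2: revealed 1 new [(3,4)] -> total=2
Click 3 (1,5) count=0: revealed 10 new [(0,3) (0,4) (0,5) (1,3) (1,4) (1,5) (2,3) (2,4) (2,5) (3,5)] -> total=12
Click 4 (2,1) count=3: revealed 1 new [(2,1)] -> total=13

Answer: 13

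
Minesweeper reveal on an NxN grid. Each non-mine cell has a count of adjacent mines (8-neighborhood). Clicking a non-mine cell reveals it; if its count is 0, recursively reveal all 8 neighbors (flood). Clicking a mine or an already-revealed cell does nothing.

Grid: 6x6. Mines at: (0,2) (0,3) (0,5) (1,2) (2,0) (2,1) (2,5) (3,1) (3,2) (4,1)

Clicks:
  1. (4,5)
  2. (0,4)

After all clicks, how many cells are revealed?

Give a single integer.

Click 1 (4,5) count=0: revealed 11 new [(3,3) (3,4) (3,5) (4,2) (4,3) (4,4) (4,5) (5,2) (5,3) (5,4) (5,5)] -> total=11
Click 2 (0,4) count=2: revealed 1 new [(0,4)] -> total=12

Answer: 12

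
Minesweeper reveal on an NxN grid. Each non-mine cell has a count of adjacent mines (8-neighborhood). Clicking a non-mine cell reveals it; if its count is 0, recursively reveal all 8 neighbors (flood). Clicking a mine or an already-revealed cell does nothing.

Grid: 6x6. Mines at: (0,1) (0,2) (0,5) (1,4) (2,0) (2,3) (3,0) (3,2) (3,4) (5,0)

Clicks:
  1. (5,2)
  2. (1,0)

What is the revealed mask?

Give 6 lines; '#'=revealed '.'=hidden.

Answer: ......
#.....
......
......
.#####
.#####

Derivation:
Click 1 (5,2) count=0: revealed 10 new [(4,1) (4,2) (4,3) (4,4) (4,5) (5,1) (5,2) (5,3) (5,4) (5,5)] -> total=10
Click 2 (1,0) count=2: revealed 1 new [(1,0)] -> total=11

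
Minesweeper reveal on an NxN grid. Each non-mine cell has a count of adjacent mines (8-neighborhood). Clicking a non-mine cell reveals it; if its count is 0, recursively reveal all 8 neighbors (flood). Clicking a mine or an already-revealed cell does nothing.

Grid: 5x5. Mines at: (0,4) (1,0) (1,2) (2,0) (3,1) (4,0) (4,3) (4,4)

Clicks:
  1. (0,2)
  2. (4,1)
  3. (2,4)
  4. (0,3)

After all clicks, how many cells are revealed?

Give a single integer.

Click 1 (0,2) count=1: revealed 1 new [(0,2)] -> total=1
Click 2 (4,1) count=2: revealed 1 new [(4,1)] -> total=2
Click 3 (2,4) count=0: revealed 6 new [(1,3) (1,4) (2,3) (2,4) (3,3) (3,4)] -> total=8
Click 4 (0,3) count=2: revealed 1 new [(0,3)] -> total=9

Answer: 9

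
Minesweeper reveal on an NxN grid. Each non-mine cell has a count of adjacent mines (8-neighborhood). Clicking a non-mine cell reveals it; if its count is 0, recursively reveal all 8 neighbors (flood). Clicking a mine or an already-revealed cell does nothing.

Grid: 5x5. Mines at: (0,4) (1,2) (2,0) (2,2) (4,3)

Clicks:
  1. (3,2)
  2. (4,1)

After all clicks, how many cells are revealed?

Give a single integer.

Answer: 6

Derivation:
Click 1 (3,2) count=2: revealed 1 new [(3,2)] -> total=1
Click 2 (4,1) count=0: revealed 5 new [(3,0) (3,1) (4,0) (4,1) (4,2)] -> total=6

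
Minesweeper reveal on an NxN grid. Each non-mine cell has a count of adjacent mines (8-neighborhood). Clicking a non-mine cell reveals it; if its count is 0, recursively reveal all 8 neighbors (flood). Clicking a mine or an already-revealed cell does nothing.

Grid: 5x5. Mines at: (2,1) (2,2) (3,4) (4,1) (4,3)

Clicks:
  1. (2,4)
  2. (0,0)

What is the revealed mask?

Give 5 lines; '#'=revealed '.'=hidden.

Click 1 (2,4) count=1: revealed 1 new [(2,4)] -> total=1
Click 2 (0,0) count=0: revealed 11 new [(0,0) (0,1) (0,2) (0,3) (0,4) (1,0) (1,1) (1,2) (1,3) (1,4) (2,3)] -> total=12

Answer: #####
#####
...##
.....
.....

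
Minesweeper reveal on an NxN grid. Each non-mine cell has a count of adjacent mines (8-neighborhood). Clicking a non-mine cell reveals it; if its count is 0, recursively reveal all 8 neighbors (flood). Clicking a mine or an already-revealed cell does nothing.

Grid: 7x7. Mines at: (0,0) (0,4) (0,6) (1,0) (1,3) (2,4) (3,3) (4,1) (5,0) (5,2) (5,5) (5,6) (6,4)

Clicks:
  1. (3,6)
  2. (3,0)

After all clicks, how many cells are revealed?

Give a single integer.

Answer: 9

Derivation:
Click 1 (3,6) count=0: revealed 8 new [(1,5) (1,6) (2,5) (2,6) (3,5) (3,6) (4,5) (4,6)] -> total=8
Click 2 (3,0) count=1: revealed 1 new [(3,0)] -> total=9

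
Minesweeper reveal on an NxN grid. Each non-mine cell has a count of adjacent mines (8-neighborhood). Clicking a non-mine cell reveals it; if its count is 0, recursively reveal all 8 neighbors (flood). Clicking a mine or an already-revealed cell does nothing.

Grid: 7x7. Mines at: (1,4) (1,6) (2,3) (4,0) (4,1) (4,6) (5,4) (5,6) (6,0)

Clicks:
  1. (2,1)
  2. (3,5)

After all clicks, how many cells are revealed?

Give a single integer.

Answer: 15

Derivation:
Click 1 (2,1) count=0: revealed 14 new [(0,0) (0,1) (0,2) (0,3) (1,0) (1,1) (1,2) (1,3) (2,0) (2,1) (2,2) (3,0) (3,1) (3,2)] -> total=14
Click 2 (3,5) count=1: revealed 1 new [(3,5)] -> total=15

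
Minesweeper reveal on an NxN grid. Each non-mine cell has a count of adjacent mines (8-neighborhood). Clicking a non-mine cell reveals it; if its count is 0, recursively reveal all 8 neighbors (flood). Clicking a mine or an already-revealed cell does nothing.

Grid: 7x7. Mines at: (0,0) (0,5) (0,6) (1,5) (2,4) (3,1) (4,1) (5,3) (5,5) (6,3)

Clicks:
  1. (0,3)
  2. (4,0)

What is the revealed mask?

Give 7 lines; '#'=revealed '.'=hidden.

Click 1 (0,3) count=0: revealed 11 new [(0,1) (0,2) (0,3) (0,4) (1,1) (1,2) (1,3) (1,4) (2,1) (2,2) (2,3)] -> total=11
Click 2 (4,0) count=2: revealed 1 new [(4,0)] -> total=12

Answer: .####..
.####..
.###...
.......
#......
.......
.......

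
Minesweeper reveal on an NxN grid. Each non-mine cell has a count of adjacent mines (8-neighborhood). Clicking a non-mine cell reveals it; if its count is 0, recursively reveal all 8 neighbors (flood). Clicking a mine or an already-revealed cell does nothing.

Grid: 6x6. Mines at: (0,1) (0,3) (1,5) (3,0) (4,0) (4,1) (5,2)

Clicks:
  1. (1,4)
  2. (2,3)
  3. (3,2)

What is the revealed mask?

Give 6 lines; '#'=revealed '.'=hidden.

Answer: ......
.####.
.#####
.#####
..####
...###

Derivation:
Click 1 (1,4) count=2: revealed 1 new [(1,4)] -> total=1
Click 2 (2,3) count=0: revealed 20 new [(1,1) (1,2) (1,3) (2,1) (2,2) (2,3) (2,4) (2,5) (3,1) (3,2) (3,3) (3,4) (3,5) (4,2) (4,3) (4,4) (4,5) (5,3) (5,4) (5,5)] -> total=21
Click 3 (3,2) count=1: revealed 0 new [(none)] -> total=21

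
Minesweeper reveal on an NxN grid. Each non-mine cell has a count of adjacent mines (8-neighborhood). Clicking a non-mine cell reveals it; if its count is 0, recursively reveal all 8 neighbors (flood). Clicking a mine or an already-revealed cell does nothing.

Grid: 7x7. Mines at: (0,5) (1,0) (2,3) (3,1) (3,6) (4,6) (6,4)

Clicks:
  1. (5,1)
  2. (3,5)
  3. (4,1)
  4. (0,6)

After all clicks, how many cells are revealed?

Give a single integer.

Click 1 (5,1) count=0: revealed 20 new [(3,2) (3,3) (3,4) (3,5) (4,0) (4,1) (4,2) (4,3) (4,4) (4,5) (5,0) (5,1) (5,2) (5,3) (5,4) (5,5) (6,0) (6,1) (6,2) (6,3)] -> total=20
Click 2 (3,5) count=2: revealed 0 new [(none)] -> total=20
Click 3 (4,1) count=1: revealed 0 new [(none)] -> total=20
Click 4 (0,6) count=1: revealed 1 new [(0,6)] -> total=21

Answer: 21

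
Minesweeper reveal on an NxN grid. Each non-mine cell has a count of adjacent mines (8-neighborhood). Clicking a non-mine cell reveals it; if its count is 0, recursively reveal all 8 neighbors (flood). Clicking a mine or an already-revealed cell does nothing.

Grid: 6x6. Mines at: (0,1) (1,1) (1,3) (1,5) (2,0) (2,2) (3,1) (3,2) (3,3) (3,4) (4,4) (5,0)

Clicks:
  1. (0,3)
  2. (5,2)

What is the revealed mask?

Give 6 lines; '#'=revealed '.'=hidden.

Click 1 (0,3) count=1: revealed 1 new [(0,3)] -> total=1
Click 2 (5,2) count=0: revealed 6 new [(4,1) (4,2) (4,3) (5,1) (5,2) (5,3)] -> total=7

Answer: ...#..
......
......
......
.###..
.###..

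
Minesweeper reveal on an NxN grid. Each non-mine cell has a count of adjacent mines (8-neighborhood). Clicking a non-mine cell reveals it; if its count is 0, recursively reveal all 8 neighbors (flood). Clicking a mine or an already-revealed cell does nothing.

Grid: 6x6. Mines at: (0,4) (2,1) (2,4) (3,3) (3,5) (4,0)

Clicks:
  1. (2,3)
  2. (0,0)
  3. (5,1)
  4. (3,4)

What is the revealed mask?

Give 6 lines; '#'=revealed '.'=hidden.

Click 1 (2,3) count=2: revealed 1 new [(2,3)] -> total=1
Click 2 (0,0) count=0: revealed 8 new [(0,0) (0,1) (0,2) (0,3) (1,0) (1,1) (1,2) (1,3)] -> total=9
Click 3 (5,1) count=1: revealed 1 new [(5,1)] -> total=10
Click 4 (3,4) count=3: revealed 1 new [(3,4)] -> total=11

Answer: ####..
####..
...#..
....#.
......
.#....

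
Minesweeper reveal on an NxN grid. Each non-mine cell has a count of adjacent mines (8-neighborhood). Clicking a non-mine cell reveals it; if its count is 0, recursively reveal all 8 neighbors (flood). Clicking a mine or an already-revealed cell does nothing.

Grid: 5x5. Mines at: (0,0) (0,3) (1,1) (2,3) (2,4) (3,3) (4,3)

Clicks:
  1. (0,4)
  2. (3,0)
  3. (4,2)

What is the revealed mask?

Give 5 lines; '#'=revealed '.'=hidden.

Click 1 (0,4) count=1: revealed 1 new [(0,4)] -> total=1
Click 2 (3,0) count=0: revealed 9 new [(2,0) (2,1) (2,2) (3,0) (3,1) (3,2) (4,0) (4,1) (4,2)] -> total=10
Click 3 (4,2) count=2: revealed 0 new [(none)] -> total=10

Answer: ....#
.....
###..
###..
###..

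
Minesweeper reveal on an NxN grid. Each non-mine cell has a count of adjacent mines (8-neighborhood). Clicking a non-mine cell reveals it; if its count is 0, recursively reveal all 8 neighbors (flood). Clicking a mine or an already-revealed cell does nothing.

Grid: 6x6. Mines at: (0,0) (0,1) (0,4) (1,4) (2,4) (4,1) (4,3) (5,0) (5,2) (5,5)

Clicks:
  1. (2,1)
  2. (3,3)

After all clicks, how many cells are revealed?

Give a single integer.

Answer: 12

Derivation:
Click 1 (2,1) count=0: revealed 12 new [(1,0) (1,1) (1,2) (1,3) (2,0) (2,1) (2,2) (2,3) (3,0) (3,1) (3,2) (3,3)] -> total=12
Click 2 (3,3) count=2: revealed 0 new [(none)] -> total=12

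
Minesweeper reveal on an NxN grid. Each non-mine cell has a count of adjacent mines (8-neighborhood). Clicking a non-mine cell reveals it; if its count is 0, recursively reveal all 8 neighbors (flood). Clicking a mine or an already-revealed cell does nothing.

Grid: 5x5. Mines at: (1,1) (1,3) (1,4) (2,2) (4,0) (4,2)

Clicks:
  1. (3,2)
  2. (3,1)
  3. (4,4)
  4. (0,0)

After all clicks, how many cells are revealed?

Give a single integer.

Answer: 9

Derivation:
Click 1 (3,2) count=2: revealed 1 new [(3,2)] -> total=1
Click 2 (3,1) count=3: revealed 1 new [(3,1)] -> total=2
Click 3 (4,4) count=0: revealed 6 new [(2,3) (2,4) (3,3) (3,4) (4,3) (4,4)] -> total=8
Click 4 (0,0) count=1: revealed 1 new [(0,0)] -> total=9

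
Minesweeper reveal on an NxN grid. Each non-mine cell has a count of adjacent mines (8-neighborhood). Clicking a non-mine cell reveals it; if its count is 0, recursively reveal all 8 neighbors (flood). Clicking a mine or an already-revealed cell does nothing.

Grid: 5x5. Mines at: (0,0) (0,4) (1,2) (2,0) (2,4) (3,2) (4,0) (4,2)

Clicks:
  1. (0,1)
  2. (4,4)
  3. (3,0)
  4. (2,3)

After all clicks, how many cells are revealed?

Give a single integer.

Answer: 7

Derivation:
Click 1 (0,1) count=2: revealed 1 new [(0,1)] -> total=1
Click 2 (4,4) count=0: revealed 4 new [(3,3) (3,4) (4,3) (4,4)] -> total=5
Click 3 (3,0) count=2: revealed 1 new [(3,0)] -> total=6
Click 4 (2,3) count=3: revealed 1 new [(2,3)] -> total=7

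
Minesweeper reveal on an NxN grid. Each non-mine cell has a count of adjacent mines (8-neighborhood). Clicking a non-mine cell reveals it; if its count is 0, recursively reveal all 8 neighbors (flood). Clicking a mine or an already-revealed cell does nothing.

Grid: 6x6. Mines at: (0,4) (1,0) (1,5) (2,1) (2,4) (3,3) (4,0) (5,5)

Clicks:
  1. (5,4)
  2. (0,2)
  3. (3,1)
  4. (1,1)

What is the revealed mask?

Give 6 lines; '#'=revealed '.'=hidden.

Answer: .###..
.###..
......
.#....
......
....#.

Derivation:
Click 1 (5,4) count=1: revealed 1 new [(5,4)] -> total=1
Click 2 (0,2) count=0: revealed 6 new [(0,1) (0,2) (0,3) (1,1) (1,2) (1,3)] -> total=7
Click 3 (3,1) count=2: revealed 1 new [(3,1)] -> total=8
Click 4 (1,1) count=2: revealed 0 new [(none)] -> total=8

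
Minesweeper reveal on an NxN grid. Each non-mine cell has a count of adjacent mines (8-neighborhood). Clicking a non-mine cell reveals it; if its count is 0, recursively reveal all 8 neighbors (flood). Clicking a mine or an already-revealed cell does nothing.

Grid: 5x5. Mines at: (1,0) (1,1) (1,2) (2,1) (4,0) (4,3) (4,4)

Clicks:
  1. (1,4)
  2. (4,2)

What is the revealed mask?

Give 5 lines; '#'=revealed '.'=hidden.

Answer: ...##
...##
...##
...##
..#..

Derivation:
Click 1 (1,4) count=0: revealed 8 new [(0,3) (0,4) (1,3) (1,4) (2,3) (2,4) (3,3) (3,4)] -> total=8
Click 2 (4,2) count=1: revealed 1 new [(4,2)] -> total=9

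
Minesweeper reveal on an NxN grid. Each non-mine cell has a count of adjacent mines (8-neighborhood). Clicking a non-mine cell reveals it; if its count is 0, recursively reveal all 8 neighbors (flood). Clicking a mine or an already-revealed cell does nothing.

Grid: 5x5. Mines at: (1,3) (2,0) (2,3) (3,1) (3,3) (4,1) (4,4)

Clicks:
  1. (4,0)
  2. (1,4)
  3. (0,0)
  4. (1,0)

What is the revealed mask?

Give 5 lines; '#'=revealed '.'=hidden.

Answer: ###..
###.#
.....
.....
#....

Derivation:
Click 1 (4,0) count=2: revealed 1 new [(4,0)] -> total=1
Click 2 (1,4) count=2: revealed 1 new [(1,4)] -> total=2
Click 3 (0,0) count=0: revealed 6 new [(0,0) (0,1) (0,2) (1,0) (1,1) (1,2)] -> total=8
Click 4 (1,0) count=1: revealed 0 new [(none)] -> total=8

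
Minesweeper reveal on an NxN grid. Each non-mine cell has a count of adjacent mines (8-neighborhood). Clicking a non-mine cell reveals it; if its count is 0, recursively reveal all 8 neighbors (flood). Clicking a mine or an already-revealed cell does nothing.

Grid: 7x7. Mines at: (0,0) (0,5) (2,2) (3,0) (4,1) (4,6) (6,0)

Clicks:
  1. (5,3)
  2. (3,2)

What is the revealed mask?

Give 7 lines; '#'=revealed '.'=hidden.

Click 1 (5,3) count=0: revealed 29 new [(1,3) (1,4) (1,5) (1,6) (2,3) (2,4) (2,5) (2,6) (3,2) (3,3) (3,4) (3,5) (3,6) (4,2) (4,3) (4,4) (4,5) (5,1) (5,2) (5,3) (5,4) (5,5) (5,6) (6,1) (6,2) (6,3) (6,4) (6,5) (6,6)] -> total=29
Click 2 (3,2) count=2: revealed 0 new [(none)] -> total=29

Answer: .......
...####
...####
..#####
..####.
.######
.######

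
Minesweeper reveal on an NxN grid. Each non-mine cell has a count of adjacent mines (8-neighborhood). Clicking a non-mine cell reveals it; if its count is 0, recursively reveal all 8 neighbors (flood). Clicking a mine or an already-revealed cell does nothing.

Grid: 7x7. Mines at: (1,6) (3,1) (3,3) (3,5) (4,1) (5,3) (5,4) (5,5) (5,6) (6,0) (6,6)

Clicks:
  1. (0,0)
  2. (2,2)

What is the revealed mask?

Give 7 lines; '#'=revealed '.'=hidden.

Click 1 (0,0) count=0: revealed 18 new [(0,0) (0,1) (0,2) (0,3) (0,4) (0,5) (1,0) (1,1) (1,2) (1,3) (1,4) (1,5) (2,0) (2,1) (2,2) (2,3) (2,4) (2,5)] -> total=18
Click 2 (2,2) count=2: revealed 0 new [(none)] -> total=18

Answer: ######.
######.
######.
.......
.......
.......
.......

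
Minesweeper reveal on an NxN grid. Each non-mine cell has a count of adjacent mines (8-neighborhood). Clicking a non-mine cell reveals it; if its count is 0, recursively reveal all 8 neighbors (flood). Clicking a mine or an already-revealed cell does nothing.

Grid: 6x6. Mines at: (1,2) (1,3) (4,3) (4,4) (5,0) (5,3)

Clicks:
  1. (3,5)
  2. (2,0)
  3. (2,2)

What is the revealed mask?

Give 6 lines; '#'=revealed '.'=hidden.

Answer: ##....
##....
###...
###..#
###...
......

Derivation:
Click 1 (3,5) count=1: revealed 1 new [(3,5)] -> total=1
Click 2 (2,0) count=0: revealed 13 new [(0,0) (0,1) (1,0) (1,1) (2,0) (2,1) (2,2) (3,0) (3,1) (3,2) (4,0) (4,1) (4,2)] -> total=14
Click 3 (2,2) count=2: revealed 0 new [(none)] -> total=14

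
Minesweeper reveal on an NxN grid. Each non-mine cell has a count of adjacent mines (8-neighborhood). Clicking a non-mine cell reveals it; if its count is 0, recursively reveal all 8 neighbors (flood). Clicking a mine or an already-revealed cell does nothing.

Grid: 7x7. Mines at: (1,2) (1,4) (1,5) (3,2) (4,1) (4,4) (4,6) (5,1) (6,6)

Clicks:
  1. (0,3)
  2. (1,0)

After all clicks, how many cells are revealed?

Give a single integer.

Click 1 (0,3) count=2: revealed 1 new [(0,3)] -> total=1
Click 2 (1,0) count=0: revealed 8 new [(0,0) (0,1) (1,0) (1,1) (2,0) (2,1) (3,0) (3,1)] -> total=9

Answer: 9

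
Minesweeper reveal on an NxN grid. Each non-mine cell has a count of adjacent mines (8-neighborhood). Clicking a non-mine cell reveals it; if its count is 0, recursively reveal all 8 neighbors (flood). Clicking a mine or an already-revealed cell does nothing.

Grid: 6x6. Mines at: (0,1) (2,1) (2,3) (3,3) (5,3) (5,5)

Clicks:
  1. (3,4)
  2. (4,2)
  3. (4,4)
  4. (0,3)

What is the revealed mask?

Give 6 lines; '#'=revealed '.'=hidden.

Answer: ..####
..####
....##
....##
..#.##
......

Derivation:
Click 1 (3,4) count=2: revealed 1 new [(3,4)] -> total=1
Click 2 (4,2) count=2: revealed 1 new [(4,2)] -> total=2
Click 3 (4,4) count=3: revealed 1 new [(4,4)] -> total=3
Click 4 (0,3) count=0: revealed 12 new [(0,2) (0,3) (0,4) (0,5) (1,2) (1,3) (1,4) (1,5) (2,4) (2,5) (3,5) (4,5)] -> total=15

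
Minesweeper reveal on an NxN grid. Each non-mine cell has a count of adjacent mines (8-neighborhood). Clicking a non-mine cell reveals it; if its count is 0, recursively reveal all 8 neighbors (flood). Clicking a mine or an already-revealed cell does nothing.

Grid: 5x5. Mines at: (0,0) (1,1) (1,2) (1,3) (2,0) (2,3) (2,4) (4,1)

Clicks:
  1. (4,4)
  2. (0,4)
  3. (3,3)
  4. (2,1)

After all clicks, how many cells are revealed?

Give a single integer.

Click 1 (4,4) count=0: revealed 6 new [(3,2) (3,3) (3,4) (4,2) (4,3) (4,4)] -> total=6
Click 2 (0,4) count=1: revealed 1 new [(0,4)] -> total=7
Click 3 (3,3) count=2: revealed 0 new [(none)] -> total=7
Click 4 (2,1) count=3: revealed 1 new [(2,1)] -> total=8

Answer: 8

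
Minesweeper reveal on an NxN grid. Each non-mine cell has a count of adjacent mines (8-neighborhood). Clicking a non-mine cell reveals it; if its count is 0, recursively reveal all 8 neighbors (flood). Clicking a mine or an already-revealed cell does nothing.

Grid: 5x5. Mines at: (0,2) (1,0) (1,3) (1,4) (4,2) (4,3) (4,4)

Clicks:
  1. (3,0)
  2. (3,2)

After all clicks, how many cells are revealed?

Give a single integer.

Answer: 7

Derivation:
Click 1 (3,0) count=0: revealed 6 new [(2,0) (2,1) (3,0) (3,1) (4,0) (4,1)] -> total=6
Click 2 (3,2) count=2: revealed 1 new [(3,2)] -> total=7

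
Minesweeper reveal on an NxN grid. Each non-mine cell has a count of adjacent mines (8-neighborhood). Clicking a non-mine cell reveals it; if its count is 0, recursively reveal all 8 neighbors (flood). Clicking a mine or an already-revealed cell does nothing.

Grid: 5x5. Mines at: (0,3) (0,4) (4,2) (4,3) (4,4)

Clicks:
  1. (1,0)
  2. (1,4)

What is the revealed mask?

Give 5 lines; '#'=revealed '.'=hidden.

Click 1 (1,0) count=0: revealed 20 new [(0,0) (0,1) (0,2) (1,0) (1,1) (1,2) (1,3) (1,4) (2,0) (2,1) (2,2) (2,3) (2,4) (3,0) (3,1) (3,2) (3,3) (3,4) (4,0) (4,1)] -> total=20
Click 2 (1,4) count=2: revealed 0 new [(none)] -> total=20

Answer: ###..
#####
#####
#####
##...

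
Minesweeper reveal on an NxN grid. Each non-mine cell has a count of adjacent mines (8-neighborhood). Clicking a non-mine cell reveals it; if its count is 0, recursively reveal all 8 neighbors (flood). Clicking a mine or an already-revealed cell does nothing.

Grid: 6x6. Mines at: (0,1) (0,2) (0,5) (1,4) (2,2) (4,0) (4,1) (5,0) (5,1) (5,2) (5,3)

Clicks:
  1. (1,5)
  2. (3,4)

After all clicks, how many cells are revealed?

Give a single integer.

Click 1 (1,5) count=2: revealed 1 new [(1,5)] -> total=1
Click 2 (3,4) count=0: revealed 11 new [(2,3) (2,4) (2,5) (3,3) (3,4) (3,5) (4,3) (4,4) (4,5) (5,4) (5,5)] -> total=12

Answer: 12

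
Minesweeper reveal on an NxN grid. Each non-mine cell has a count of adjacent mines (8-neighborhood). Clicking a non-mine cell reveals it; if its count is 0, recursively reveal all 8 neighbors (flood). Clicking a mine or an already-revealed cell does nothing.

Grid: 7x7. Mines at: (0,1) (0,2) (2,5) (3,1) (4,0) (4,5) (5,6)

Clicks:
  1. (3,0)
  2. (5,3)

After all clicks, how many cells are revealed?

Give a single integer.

Answer: 26

Derivation:
Click 1 (3,0) count=2: revealed 1 new [(3,0)] -> total=1
Click 2 (5,3) count=0: revealed 25 new [(1,2) (1,3) (1,4) (2,2) (2,3) (2,4) (3,2) (3,3) (3,4) (4,1) (4,2) (4,3) (4,4) (5,0) (5,1) (5,2) (5,3) (5,4) (5,5) (6,0) (6,1) (6,2) (6,3) (6,4) (6,5)] -> total=26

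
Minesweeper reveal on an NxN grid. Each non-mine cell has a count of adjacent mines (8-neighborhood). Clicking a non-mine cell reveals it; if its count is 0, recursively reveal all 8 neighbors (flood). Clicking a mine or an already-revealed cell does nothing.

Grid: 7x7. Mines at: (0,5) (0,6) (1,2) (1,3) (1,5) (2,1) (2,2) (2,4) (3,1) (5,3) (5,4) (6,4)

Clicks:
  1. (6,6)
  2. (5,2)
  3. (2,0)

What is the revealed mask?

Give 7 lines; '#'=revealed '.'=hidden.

Click 1 (6,6) count=0: revealed 10 new [(2,5) (2,6) (3,5) (3,6) (4,5) (4,6) (5,5) (5,6) (6,5) (6,6)] -> total=10
Click 2 (5,2) count=1: revealed 1 new [(5,2)] -> total=11
Click 3 (2,0) count=2: revealed 1 new [(2,0)] -> total=12

Answer: .......
.......
#....##
.....##
.....##
..#..##
.....##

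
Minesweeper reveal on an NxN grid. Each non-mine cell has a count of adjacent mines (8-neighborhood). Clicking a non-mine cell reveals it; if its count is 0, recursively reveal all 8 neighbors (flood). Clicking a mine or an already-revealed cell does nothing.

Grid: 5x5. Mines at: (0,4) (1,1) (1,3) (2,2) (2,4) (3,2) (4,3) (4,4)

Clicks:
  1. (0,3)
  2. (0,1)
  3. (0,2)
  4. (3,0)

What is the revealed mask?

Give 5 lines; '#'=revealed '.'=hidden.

Click 1 (0,3) count=2: revealed 1 new [(0,3)] -> total=1
Click 2 (0,1) count=1: revealed 1 new [(0,1)] -> total=2
Click 3 (0,2) count=2: revealed 1 new [(0,2)] -> total=3
Click 4 (3,0) count=0: revealed 6 new [(2,0) (2,1) (3,0) (3,1) (4,0) (4,1)] -> total=9

Answer: .###.
.....
##...
##...
##...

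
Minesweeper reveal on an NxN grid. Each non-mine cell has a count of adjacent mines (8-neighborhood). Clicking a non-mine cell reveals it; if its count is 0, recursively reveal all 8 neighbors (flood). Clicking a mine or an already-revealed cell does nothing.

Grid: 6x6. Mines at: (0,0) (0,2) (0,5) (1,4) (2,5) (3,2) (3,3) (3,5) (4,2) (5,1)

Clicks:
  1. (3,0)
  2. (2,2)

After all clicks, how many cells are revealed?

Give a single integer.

Click 1 (3,0) count=0: revealed 8 new [(1,0) (1,1) (2,0) (2,1) (3,0) (3,1) (4,0) (4,1)] -> total=8
Click 2 (2,2) count=2: revealed 1 new [(2,2)] -> total=9

Answer: 9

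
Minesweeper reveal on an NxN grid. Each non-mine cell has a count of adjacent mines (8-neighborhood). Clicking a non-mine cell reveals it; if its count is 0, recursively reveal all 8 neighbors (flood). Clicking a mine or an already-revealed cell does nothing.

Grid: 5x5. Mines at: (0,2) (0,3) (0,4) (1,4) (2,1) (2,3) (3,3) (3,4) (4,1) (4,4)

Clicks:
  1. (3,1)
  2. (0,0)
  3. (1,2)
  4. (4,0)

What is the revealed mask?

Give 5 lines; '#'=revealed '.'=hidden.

Click 1 (3,1) count=2: revealed 1 new [(3,1)] -> total=1
Click 2 (0,0) count=0: revealed 4 new [(0,0) (0,1) (1,0) (1,1)] -> total=5
Click 3 (1,2) count=4: revealed 1 new [(1,2)] -> total=6
Click 4 (4,0) count=1: revealed 1 new [(4,0)] -> total=7

Answer: ##...
###..
.....
.#...
#....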